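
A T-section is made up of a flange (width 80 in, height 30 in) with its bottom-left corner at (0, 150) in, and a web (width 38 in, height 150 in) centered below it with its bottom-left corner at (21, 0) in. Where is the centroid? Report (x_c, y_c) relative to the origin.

web: A = 38 × 150 = 5700.00, centroid at (40.00, 75.00).
flange: A = 80 × 30 = 2400.00, centroid at (40.00, 165.00).
ΣA = 8100.00 in², ΣAx_c = 324000.00 in³, ΣAy_c = 823500.00 in³.
x_c = 324000.00/8100.00 = 40.00 in; y_c = 823500.00/8100.00 = 101.67 in.

x_c = 40.00 in, y_c = 101.67 in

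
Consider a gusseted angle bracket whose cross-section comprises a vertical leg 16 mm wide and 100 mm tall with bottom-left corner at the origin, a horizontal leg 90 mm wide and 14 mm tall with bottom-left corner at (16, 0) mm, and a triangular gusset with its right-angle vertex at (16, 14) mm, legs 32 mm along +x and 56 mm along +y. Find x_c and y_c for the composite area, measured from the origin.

vertical leg: A = 16 × 100 = 1600.00, centroid at (8.00, 50.00).
horizontal leg: A = 90 × 14 = 1260.00, centroid at (61.00, 7.00).
gusset: A = ½·32·56 = 896.00, centroid at (26.67, 32.67).
ΣA = 3756.00 mm²
ΣAx_c = (1600.00)(8.00) + (1260.00)(61.00) + (896.00)(26.67) = 113553.33 mm³
ΣAy_c = (1600.00)(50.00) + (1260.00)(7.00) + (896.00)(32.67) = 118089.33 mm³
x_c = 113553.33 / 3756.00 = 30.23 mm
y_c = 118089.33 / 3756.00 = 31.44 mm

x_c = 30.23 mm, y_c = 31.44 mm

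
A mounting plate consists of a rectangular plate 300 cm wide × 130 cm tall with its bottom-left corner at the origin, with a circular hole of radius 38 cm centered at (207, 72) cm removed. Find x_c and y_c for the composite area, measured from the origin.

plate: A = 300 × 130 = 39000.00, centroid at (150.00, 65.00).
hole: A = −π·38² = -4536.46, centroid at (207.00, 72.00).
ΣA = 34463.54 cm², ΣAx_c = 4910952.82 cm³, ΣAy_c = 2208374.89 cm³.
x_c = 4910952.82/34463.54 = 142.50 cm; y_c = 2208374.89/34463.54 = 64.08 cm.

x_c = 142.50 cm, y_c = 64.08 cm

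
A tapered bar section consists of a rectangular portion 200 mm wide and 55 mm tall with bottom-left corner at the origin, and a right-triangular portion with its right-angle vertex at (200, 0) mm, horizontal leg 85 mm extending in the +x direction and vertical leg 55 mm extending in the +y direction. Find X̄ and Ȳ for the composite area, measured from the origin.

X̄ = 122.49 mm, Ȳ = 25.89 mm

rectangular portion: A = 200 × 55 = 11000.00, centroid at (100.00, 27.50).
triangular portion: A = ½·85·55 = 2337.50, centroid at (228.33, 18.33).
ΣA = 13337.50 mm²
ΣAX̄ = (11000.00)(100.00) + (2337.50)(228.33) = 1633729.17 mm³
ΣAȲ = (11000.00)(27.50) + (2337.50)(18.33) = 345354.17 mm³
X̄ = 1633729.17 / 13337.50 = 122.49 mm
Ȳ = 345354.17 / 13337.50 = 25.89 mm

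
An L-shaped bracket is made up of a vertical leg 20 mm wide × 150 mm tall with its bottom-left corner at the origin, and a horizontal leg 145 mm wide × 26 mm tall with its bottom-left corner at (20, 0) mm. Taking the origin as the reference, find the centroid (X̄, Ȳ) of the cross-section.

X̄ = 55.94 mm, Ȳ = 40.47 mm

vertical leg: A = 20 × 150 = 3000.00, centroid at (10.00, 75.00).
horizontal leg: A = 145 × 26 = 3770.00, centroid at (92.50, 13.00).
ΣA = 6770.00 mm², ΣAX̄ = 378725.00 mm³, ΣAȲ = 274010.00 mm³.
X̄ = 378725.00/6770.00 = 55.94 mm; Ȳ = 274010.00/6770.00 = 40.47 mm.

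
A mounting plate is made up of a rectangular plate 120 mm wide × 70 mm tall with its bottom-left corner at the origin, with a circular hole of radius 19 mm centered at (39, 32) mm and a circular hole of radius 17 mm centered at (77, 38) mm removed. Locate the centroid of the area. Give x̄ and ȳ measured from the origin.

x̄ = 61.32 mm, ȳ = 35.11 mm

plate: A = 120 × 70 = 8400.00, centroid at (60.00, 35.00).
hole 1: A = −π·19² = -1134.11, centroid at (39.00, 32.00).
hole 2: A = −π·17² = -907.92, centroid at (77.00, 38.00).
ΣA = 6357.96 mm²
ΣAx̄ = (8400.00)(60.00) + (-1134.11)(39.00) + (-907.92)(77.00) = 389859.66 mm³
ΣAȳ = (8400.00)(35.00) + (-1134.11)(32.00) + (-907.92)(38.00) = 223207.35 mm³
x̄ = 389859.66 / 6357.96 = 61.32 mm
ȳ = 223207.35 / 6357.96 = 35.11 mm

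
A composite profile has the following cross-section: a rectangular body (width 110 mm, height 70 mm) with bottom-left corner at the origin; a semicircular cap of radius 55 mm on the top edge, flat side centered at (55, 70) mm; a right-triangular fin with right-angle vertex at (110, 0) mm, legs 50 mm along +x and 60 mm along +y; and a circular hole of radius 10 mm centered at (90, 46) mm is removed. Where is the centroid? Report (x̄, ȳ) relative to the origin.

Part | A | x̄ᵢ | ȳᵢ | A·x̄ᵢ | A·ȳᵢ
rectangular body | 7700.00 | 55.00 | 35.00 | 423500.00 | 269500.00
semicircular top | 4751.66 | 55.00 | 93.34 | 261341.24 | 443532.79
triangular fin | 1500.00 | 126.67 | 20.00 | 190000.00 | 30000.00
hole | -314.16 | 90.00 | 46.00 | -28274.33 | -14451.33
Σ | 13637.50 |  |  | 846566.90 | 728581.46
x̄ = 846566.90 / 13637.50 = 62.08 mm
ȳ = 728581.46 / 13637.50 = 53.42 mm

x̄ = 62.08 mm, ȳ = 53.42 mm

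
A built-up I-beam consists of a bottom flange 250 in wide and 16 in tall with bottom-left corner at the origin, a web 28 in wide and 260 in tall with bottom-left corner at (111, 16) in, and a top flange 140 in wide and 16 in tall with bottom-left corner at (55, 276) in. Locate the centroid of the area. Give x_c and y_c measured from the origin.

Part | A | x̄ᵢ | ȳᵢ | A·x̄ᵢ | A·ȳᵢ
bottom flange | 4000.00 | 125.00 | 8.00 | 500000.00 | 32000.00
web | 7280.00 | 125.00 | 146.00 | 910000.00 | 1062880.00
top flange | 2240.00 | 125.00 | 284.00 | 280000.00 | 636160.00
Σ | 13520.00 |  |  | 1690000.00 | 1731040.00
x_c = 1690000.00 / 13520.00 = 125.00 in
y_c = 1731040.00 / 13520.00 = 128.04 in

x_c = 125.00 in, y_c = 128.04 in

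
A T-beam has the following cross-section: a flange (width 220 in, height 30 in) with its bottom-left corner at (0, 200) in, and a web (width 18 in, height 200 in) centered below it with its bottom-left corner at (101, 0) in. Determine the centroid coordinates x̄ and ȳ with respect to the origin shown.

web: A = 18 × 200 = 3600.00, centroid at (110.00, 100.00).
flange: A = 220 × 30 = 6600.00, centroid at (110.00, 215.00).
ΣA = 10200.00 in², ΣAx̄ = 1122000.00 in³, ΣAȳ = 1779000.00 in³.
x̄ = 1122000.00/10200.00 = 110.00 in; ȳ = 1779000.00/10200.00 = 174.41 in.

x̄ = 110.00 in, ȳ = 174.41 in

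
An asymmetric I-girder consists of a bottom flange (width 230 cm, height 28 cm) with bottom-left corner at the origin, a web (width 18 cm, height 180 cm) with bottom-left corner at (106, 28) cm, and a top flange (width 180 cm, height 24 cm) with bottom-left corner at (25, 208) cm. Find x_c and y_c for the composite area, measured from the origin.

Part | A | x̄ᵢ | ȳᵢ | A·x̄ᵢ | A·ȳᵢ
bottom flange | 6440.00 | 115.00 | 14.00 | 740600.00 | 90160.00
web | 3240.00 | 115.00 | 118.00 | 372600.00 | 382320.00
top flange | 4320.00 | 115.00 | 220.00 | 496800.00 | 950400.00
Σ | 14000.00 |  |  | 1610000.00 | 1422880.00
x_c = 1610000.00 / 14000.00 = 115.00 cm
y_c = 1422880.00 / 14000.00 = 101.63 cm

x_c = 115.00 cm, y_c = 101.63 cm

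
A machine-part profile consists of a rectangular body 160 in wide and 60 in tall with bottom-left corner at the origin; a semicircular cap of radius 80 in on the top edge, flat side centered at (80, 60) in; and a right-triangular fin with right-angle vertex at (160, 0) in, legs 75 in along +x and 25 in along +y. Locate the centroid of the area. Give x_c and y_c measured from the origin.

Part | A | x̄ᵢ | ȳᵢ | A·x̄ᵢ | A·ȳᵢ
rectangular body | 9600.00 | 80.00 | 30.00 | 768000.00 | 288000.00
semicircular top | 10053.10 | 80.00 | 93.95 | 804247.72 | 944519.12
triangular fin | 937.50 | 185.00 | 8.33 | 173437.50 | 7812.50
Σ | 20590.60 |  |  | 1745685.22 | 1240331.62
x_c = 1745685.22 / 20590.60 = 84.78 in
y_c = 1240331.62 / 20590.60 = 60.24 in

x_c = 84.78 in, y_c = 60.24 in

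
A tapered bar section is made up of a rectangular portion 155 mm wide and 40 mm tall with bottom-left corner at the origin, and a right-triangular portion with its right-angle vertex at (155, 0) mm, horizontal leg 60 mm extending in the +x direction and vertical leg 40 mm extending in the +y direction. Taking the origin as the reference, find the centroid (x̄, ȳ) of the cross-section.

x̄ = 93.31 mm, ȳ = 18.92 mm

Part | A | x̄ᵢ | ȳᵢ | A·x̄ᵢ | A·ȳᵢ
rectangular portion | 6200.00 | 77.50 | 20.00 | 480500.00 | 124000.00
triangular portion | 1200.00 | 175.00 | 13.33 | 210000.00 | 16000.00
Σ | 7400.00 |  |  | 690500.00 | 140000.00
x̄ = 690500.00 / 7400.00 = 93.31 mm
ȳ = 140000.00 / 7400.00 = 18.92 mm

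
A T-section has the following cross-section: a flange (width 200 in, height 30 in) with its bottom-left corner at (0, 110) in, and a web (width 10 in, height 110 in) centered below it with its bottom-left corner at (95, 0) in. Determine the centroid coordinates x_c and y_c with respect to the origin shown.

Part | A | x̄ᵢ | ȳᵢ | A·x̄ᵢ | A·ȳᵢ
web | 1100.00 | 100.00 | 55.00 | 110000.00 | 60500.00
flange | 6000.00 | 100.00 | 125.00 | 600000.00 | 750000.00
Σ | 7100.00 |  |  | 710000.00 | 810500.00
x_c = 710000.00 / 7100.00 = 100.00 in
y_c = 810500.00 / 7100.00 = 114.15 in

x_c = 100.00 in, y_c = 114.15 in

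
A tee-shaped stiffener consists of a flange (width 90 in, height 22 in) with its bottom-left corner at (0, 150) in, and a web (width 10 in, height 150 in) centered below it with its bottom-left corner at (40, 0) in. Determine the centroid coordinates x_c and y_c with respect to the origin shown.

Part | A | x̄ᵢ | ȳᵢ | A·x̄ᵢ | A·ȳᵢ
web | 1500.00 | 45.00 | 75.00 | 67500.00 | 112500.00
flange | 1980.00 | 45.00 | 161.00 | 89100.00 | 318780.00
Σ | 3480.00 |  |  | 156600.00 | 431280.00
x_c = 156600.00 / 3480.00 = 45.00 in
y_c = 431280.00 / 3480.00 = 123.93 in

x_c = 45.00 in, y_c = 123.93 in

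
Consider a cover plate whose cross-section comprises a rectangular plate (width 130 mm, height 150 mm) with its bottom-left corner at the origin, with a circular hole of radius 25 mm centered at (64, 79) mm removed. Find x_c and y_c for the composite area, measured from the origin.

x_c = 65.11 mm, y_c = 74.55 mm

Part | A | x̄ᵢ | ȳᵢ | A·x̄ᵢ | A·ȳᵢ
plate | 19500.00 | 65.00 | 75.00 | 1267500.00 | 1462500.00
hole | -1963.50 | 64.00 | 79.00 | -125663.71 | -155116.14
Σ | 17536.50 |  |  | 1141836.29 | 1307383.86
x_c = 1141836.29 / 17536.50 = 65.11 mm
y_c = 1307383.86 / 17536.50 = 74.55 mm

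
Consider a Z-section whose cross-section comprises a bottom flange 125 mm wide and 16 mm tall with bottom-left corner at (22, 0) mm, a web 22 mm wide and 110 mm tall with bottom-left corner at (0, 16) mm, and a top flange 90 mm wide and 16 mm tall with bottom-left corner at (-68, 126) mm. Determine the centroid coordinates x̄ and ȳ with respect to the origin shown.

bottom flange: A = 125 × 16 = 2000.00, centroid at (84.50, 8.00).
web: A = 22 × 110 = 2420.00, centroid at (11.00, 71.00).
top flange: A = 90 × 16 = 1440.00, centroid at (-23.00, 134.00).
ΣA = 5860.00 mm², ΣAx̄ = 162500.00 mm³, ΣAȳ = 380780.00 mm³.
x̄ = 162500.00/5860.00 = 27.73 mm; ȳ = 380780.00/5860.00 = 64.98 mm.

x̄ = 27.73 mm, ȳ = 64.98 mm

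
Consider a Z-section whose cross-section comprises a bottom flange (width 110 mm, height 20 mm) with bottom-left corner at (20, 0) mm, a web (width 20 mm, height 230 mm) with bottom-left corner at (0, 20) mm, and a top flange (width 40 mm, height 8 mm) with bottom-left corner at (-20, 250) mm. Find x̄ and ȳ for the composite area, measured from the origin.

x̄ = 29.63 mm, ȳ = 101.72 mm

Part | A | x̄ᵢ | ȳᵢ | A·x̄ᵢ | A·ȳᵢ
bottom flange | 2200.00 | 75.00 | 10.00 | 165000.00 | 22000.00
web | 4600.00 | 10.00 | 135.00 | 46000.00 | 621000.00
top flange | 320.00 | 0.00 | 254.00 | 0.00 | 81280.00
Σ | 7120.00 |  |  | 211000.00 | 724280.00
x̄ = 211000.00 / 7120.00 = 29.63 mm
ȳ = 724280.00 / 7120.00 = 101.72 mm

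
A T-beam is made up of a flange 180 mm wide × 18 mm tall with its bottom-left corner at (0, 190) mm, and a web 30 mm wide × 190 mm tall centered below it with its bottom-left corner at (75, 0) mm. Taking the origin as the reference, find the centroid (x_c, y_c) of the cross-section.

web: A = 30 × 190 = 5700.00, centroid at (90.00, 95.00).
flange: A = 180 × 18 = 3240.00, centroid at (90.00, 199.00).
ΣA = 8940.00 mm², ΣAx_c = 804600.00 mm³, ΣAy_c = 1186260.00 mm³.
x_c = 804600.00/8940.00 = 90.00 mm; y_c = 1186260.00/8940.00 = 132.69 mm.

x_c = 90.00 mm, y_c = 132.69 mm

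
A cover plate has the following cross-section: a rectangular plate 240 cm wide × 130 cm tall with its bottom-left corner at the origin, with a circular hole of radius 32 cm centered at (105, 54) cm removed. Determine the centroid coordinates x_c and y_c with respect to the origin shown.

x_c = 121.72 cm, y_c = 66.26 cm

plate: A = 240 × 130 = 31200.00, centroid at (120.00, 65.00).
hole: A = −π·32² = -3216.99, centroid at (105.00, 54.00).
ΣA = 27983.01 cm²
ΣAx_c = (31200.00)(120.00) + (-3216.99)(105.00) = 3406215.96 cm³
ΣAy_c = (31200.00)(65.00) + (-3216.99)(54.00) = 1854282.49 cm³
x_c = 3406215.96 / 27983.01 = 121.72 cm
y_c = 1854282.49 / 27983.01 = 66.26 cm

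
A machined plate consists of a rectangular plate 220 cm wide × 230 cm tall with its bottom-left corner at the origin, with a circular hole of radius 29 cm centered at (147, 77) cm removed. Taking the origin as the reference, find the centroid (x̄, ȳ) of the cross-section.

x̄ = 107.96 cm, ȳ = 117.09 cm

plate: A = 220 × 230 = 50600.00, centroid at (110.00, 115.00).
hole: A = −π·29² = -2642.08, centroid at (147.00, 77.00).
ΣA = 47957.92 cm², ΣAx̄ = 5177614.33 cm³, ΣAȳ = 5615559.88 cm³.
x̄ = 5177614.33/47957.92 = 107.96 cm; ȳ = 5615559.88/47957.92 = 117.09 cm.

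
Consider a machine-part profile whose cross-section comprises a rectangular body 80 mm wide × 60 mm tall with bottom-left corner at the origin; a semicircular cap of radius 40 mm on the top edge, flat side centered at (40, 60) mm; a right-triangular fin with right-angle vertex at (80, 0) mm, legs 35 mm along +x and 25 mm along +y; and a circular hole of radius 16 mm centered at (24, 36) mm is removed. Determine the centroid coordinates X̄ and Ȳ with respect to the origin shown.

X̄ = 45.11 mm, Ȳ = 44.94 mm

rectangular body: A = 80 × 60 = 4800.00, centroid at (40.00, 30.00).
semicircular top: A = ½π·40² = 2513.27, centroid at (40.00, 76.98).
triangular fin: A = ½·35·25 = 437.50, centroid at (91.67, 8.33).
hole: A = −π·16² = -804.25, centroid at (24.00, 36.00).
ΣA = 6946.53 mm², ΣAX̄ = 313333.19 mm³, ΣAȲ = 312156.03 mm³.
X̄ = 313333.19/6946.53 = 45.11 mm; Ȳ = 312156.03/6946.53 = 44.94 mm.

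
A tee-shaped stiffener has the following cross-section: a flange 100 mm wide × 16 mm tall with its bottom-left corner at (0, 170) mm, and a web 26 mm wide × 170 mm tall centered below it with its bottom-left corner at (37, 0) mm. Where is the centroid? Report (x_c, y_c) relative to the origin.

x_c = 50.00 mm, y_c = 109.72 mm

web: A = 26 × 170 = 4420.00, centroid at (50.00, 85.00).
flange: A = 100 × 16 = 1600.00, centroid at (50.00, 178.00).
ΣA = 6020.00 mm², ΣAx_c = 301000.00 mm³, ΣAy_c = 660500.00 mm³.
x_c = 301000.00/6020.00 = 50.00 mm; y_c = 660500.00/6020.00 = 109.72 mm.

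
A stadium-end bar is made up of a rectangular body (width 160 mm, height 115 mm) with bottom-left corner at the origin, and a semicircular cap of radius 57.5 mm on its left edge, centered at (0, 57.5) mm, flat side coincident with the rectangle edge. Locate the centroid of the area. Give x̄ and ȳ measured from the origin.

rectangular body: A = 160 × 115 = 18400.00, centroid at (80.00, 57.50).
semicircular end: A = ½π·57.5² = 5193.45, centroid at (-24.40, 57.50).
ΣA = 23593.45 mm²
ΣAx̄ = (18400.00)(80.00) + (5193.45)(-24.40) = 1345260.42 mm³
ΣAȳ = (18400.00)(57.50) + (5193.45)(57.50) = 1356623.11 mm³
x̄ = 1345260.42 / 23593.45 = 57.02 mm
ȳ = 1356623.11 / 23593.45 = 57.50 mm

x̄ = 57.02 mm, ȳ = 57.50 mm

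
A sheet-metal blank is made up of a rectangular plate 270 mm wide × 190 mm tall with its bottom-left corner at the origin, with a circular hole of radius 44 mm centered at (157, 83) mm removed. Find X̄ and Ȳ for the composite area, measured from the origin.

X̄ = 132.04 mm, Ȳ = 96.61 mm

Part | A | x̄ᵢ | ȳᵢ | A·x̄ᵢ | A·ȳᵢ
plate | 51300.00 | 135.00 | 95.00 | 6925500.00 | 4873500.00
hole | -6082.12 | 157.00 | 83.00 | -954893.37 | -504816.24
Σ | 45217.88 |  |  | 5970606.63 | 4368683.76
X̄ = 5970606.63 / 45217.88 = 132.04 mm
Ȳ = 4368683.76 / 45217.88 = 96.61 mm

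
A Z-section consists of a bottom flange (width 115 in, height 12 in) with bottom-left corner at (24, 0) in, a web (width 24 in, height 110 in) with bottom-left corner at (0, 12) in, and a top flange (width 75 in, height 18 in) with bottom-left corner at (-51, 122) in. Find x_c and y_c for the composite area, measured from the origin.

bottom flange: A = 115 × 12 = 1380.00, centroid at (81.50, 6.00).
web: A = 24 × 110 = 2640.00, centroid at (12.00, 67.00).
top flange: A = 75 × 18 = 1350.00, centroid at (-13.50, 131.00).
ΣA = 5370.00 in², ΣAx_c = 125925.00 in³, ΣAy_c = 362010.00 in³.
x_c = 125925.00/5370.00 = 23.45 in; y_c = 362010.00/5370.00 = 67.41 in.

x_c = 23.45 in, y_c = 67.41 in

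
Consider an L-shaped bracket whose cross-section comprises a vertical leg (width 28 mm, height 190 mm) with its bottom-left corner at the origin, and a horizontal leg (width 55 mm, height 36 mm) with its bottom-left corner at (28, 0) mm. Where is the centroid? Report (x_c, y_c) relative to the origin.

vertical leg: A = 28 × 190 = 5320.00, centroid at (14.00, 95.00).
horizontal leg: A = 55 × 36 = 1980.00, centroid at (55.50, 18.00).
ΣA = 7300.00 mm², ΣAx_c = 184370.00 mm³, ΣAy_c = 541040.00 mm³.
x_c = 184370.00/7300.00 = 25.26 mm; y_c = 541040.00/7300.00 = 74.12 mm.

x_c = 25.26 mm, y_c = 74.12 mm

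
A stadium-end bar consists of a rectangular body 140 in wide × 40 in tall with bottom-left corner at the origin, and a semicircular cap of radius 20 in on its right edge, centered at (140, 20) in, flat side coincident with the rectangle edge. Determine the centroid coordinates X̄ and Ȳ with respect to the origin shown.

X̄ = 77.92 in, Ȳ = 20.00 in

rectangular body: A = 140 × 40 = 5600.00, centroid at (70.00, 20.00).
semicircular end: A = ½π·20² = 628.32, centroid at (148.49, 20.00).
ΣA = 6228.32 in², ΣAX̄ = 485297.93 in³, ΣAȲ = 124566.37 in³.
X̄ = 485297.93/6228.32 = 77.92 in; Ȳ = 124566.37/6228.32 = 20.00 in.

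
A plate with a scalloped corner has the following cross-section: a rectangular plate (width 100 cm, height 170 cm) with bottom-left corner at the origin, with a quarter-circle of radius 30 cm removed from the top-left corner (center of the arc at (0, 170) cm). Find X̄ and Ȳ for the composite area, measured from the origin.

X̄ = 51.62 cm, Ȳ = 81.86 cm

plate: A = 100 × 170 = 17000.00, centroid at (50.00, 85.00).
removed quarter-circle: A = −¼π·30² = -706.86, centroid at (12.73, 157.27).
ΣA = 16293.14 cm², ΣAX̄ = 841000.00 cm³, ΣAȲ = 1333834.08 cm³.
X̄ = 841000.00/16293.14 = 51.62 cm; Ȳ = 1333834.08/16293.14 = 81.86 cm.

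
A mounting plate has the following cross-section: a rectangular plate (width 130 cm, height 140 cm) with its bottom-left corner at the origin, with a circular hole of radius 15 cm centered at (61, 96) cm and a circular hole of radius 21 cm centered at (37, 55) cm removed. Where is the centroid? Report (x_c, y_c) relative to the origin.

Part | A | x̄ᵢ | ȳᵢ | A·x̄ᵢ | A·ȳᵢ
plate | 18200.00 | 65.00 | 70.00 | 1183000.00 | 1274000.00
hole 1 | -706.86 | 61.00 | 96.00 | -43118.36 | -67858.40
hole 2 | -1385.44 | 37.00 | 55.00 | -51261.37 | -76199.33
Σ | 16107.70 |  |  | 1088620.27 | 1129942.27
x_c = 1088620.27 / 16107.70 = 67.58 cm
y_c = 1129942.27 / 16107.70 = 70.15 cm

x_c = 67.58 cm, y_c = 70.15 cm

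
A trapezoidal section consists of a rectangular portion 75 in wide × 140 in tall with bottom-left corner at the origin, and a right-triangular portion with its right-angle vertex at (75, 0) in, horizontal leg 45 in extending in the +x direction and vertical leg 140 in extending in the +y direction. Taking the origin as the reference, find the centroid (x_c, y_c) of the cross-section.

rectangular portion: A = 75 × 140 = 10500.00, centroid at (37.50, 70.00).
triangular portion: A = ½·45·140 = 3150.00, centroid at (90.00, 46.67).
ΣA = 13650.00 in²
ΣAx_c = (10500.00)(37.50) + (3150.00)(90.00) = 677250.00 in³
ΣAy_c = (10500.00)(70.00) + (3150.00)(46.67) = 882000.00 in³
x_c = 677250.00 / 13650.00 = 49.62 in
y_c = 882000.00 / 13650.00 = 64.62 in

x_c = 49.62 in, y_c = 64.62 in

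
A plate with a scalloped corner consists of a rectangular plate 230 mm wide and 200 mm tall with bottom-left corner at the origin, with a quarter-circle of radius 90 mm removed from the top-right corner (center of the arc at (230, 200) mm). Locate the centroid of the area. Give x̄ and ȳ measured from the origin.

x̄ = 102.67 mm, ȳ = 90.08 mm

plate: A = 230 × 200 = 46000.00, centroid at (115.00, 100.00).
removed quarter-circle: A = −¼π·90² = -6361.73, centroid at (191.80, 161.80).
ΣA = 39638.27 mm², ΣAx̄ = 4069803.22 mm³, ΣAȳ = 3570654.98 mm³.
x̄ = 4069803.22/39638.27 = 102.67 mm; ȳ = 3570654.98/39638.27 = 90.08 mm.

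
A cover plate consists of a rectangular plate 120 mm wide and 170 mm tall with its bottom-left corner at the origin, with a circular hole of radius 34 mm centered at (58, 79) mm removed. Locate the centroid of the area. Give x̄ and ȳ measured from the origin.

plate: A = 120 × 170 = 20400.00, centroid at (60.00, 85.00).
hole: A = −π·34² = -3631.68, centroid at (58.00, 79.00).
ΣA = 16768.32 mm², ΣAx̄ = 1013362.50 mm³, ΣAȳ = 1447097.19 mm³.
x̄ = 1013362.50/16768.32 = 60.43 mm; ȳ = 1447097.19/16768.32 = 86.30 mm.

x̄ = 60.43 mm, ȳ = 86.30 mm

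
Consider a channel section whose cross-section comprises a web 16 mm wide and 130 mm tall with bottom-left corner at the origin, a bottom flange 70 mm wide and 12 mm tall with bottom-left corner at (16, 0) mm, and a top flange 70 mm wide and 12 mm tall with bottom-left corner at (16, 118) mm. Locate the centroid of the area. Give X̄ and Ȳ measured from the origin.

X̄ = 27.21 mm, Ȳ = 65.00 mm

web: A = 16 × 130 = 2080.00, centroid at (8.00, 65.00).
bottom flange: A = 70 × 12 = 840.00, centroid at (51.00, 6.00).
top flange: A = 70 × 12 = 840.00, centroid at (51.00, 124.00).
ΣA = 3760.00 mm², ΣAX̄ = 102320.00 mm³, ΣAȲ = 244400.00 mm³.
X̄ = 102320.00/3760.00 = 27.21 mm; Ȳ = 244400.00/3760.00 = 65.00 mm.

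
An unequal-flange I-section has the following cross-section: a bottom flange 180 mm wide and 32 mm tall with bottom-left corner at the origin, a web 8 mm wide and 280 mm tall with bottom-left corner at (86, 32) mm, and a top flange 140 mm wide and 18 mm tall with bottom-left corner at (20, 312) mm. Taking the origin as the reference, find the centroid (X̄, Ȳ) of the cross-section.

bottom flange: A = 180 × 32 = 5760.00, centroid at (90.00, 16.00).
web: A = 8 × 280 = 2240.00, centroid at (90.00, 172.00).
top flange: A = 140 × 18 = 2520.00, centroid at (90.00, 321.00).
ΣA = 10520.00 mm²
ΣAX̄ = (5760.00)(90.00) + (2240.00)(90.00) + (2520.00)(90.00) = 946800.00 mm³
ΣAȲ = (5760.00)(16.00) + (2240.00)(172.00) + (2520.00)(321.00) = 1286360.00 mm³
X̄ = 946800.00 / 10520.00 = 90.00 mm
Ȳ = 1286360.00 / 10520.00 = 122.28 mm

X̄ = 90.00 mm, Ȳ = 122.28 mm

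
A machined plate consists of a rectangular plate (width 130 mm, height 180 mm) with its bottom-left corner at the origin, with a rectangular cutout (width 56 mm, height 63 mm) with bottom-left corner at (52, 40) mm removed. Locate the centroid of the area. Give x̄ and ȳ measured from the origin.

x̄ = 62.34 mm, ȳ = 93.28 mm

plate: A = 130 × 180 = 23400.00, centroid at (65.00, 90.00).
hole: A = −(56 × 63) = -3528.00, centroid at (80.00, 71.50).
ΣA = 19872.00 mm²
ΣAx̄ = (23400.00)(65.00) + (-3528.00)(80.00) = 1238760.00 mm³
ΣAȳ = (23400.00)(90.00) + (-3528.00)(71.50) = 1853748.00 mm³
x̄ = 1238760.00 / 19872.00 = 62.34 mm
ȳ = 1853748.00 / 19872.00 = 93.28 mm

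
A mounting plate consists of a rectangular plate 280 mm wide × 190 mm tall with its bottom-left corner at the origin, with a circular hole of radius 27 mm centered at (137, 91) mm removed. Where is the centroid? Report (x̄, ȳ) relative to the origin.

x̄ = 140.13 mm, ȳ = 95.18 mm

plate: A = 280 × 190 = 53200.00, centroid at (140.00, 95.00).
hole: A = −π·27² = -2290.22, centroid at (137.00, 91.00).
ΣA = 50909.78 mm²
ΣAx̄ = (53200.00)(140.00) + (-2290.22)(137.00) = 7134239.72 mm³
ΣAȳ = (53200.00)(95.00) + (-2290.22)(91.00) = 4845589.88 mm³
x̄ = 7134239.72 / 50909.78 = 140.13 mm
ȳ = 4845589.88 / 50909.78 = 95.18 mm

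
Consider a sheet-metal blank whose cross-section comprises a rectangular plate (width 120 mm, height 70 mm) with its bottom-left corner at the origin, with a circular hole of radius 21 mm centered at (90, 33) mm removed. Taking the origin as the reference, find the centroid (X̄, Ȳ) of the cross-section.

X̄ = 54.07 mm, Ȳ = 35.40 mm

plate: A = 120 × 70 = 8400.00, centroid at (60.00, 35.00).
hole: A = −π·21² = -1385.44, centroid at (90.00, 33.00).
ΣA = 7014.56 mm²
ΣAX̄ = (8400.00)(60.00) + (-1385.44)(90.00) = 379310.19 mm³
ΣAȲ = (8400.00)(35.00) + (-1385.44)(33.00) = 248280.40 mm³
X̄ = 379310.19 / 7014.56 = 54.07 mm
Ȳ = 248280.40 / 7014.56 = 35.40 mm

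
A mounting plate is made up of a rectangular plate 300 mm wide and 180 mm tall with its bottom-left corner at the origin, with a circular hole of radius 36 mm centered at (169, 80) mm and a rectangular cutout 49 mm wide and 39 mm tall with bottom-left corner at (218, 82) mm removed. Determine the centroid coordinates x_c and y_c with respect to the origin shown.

x_c = 144.71 mm, y_c = 90.39 mm

Part | A | x̄ᵢ | ȳᵢ | A·x̄ᵢ | A·ȳᵢ
plate | 54000.00 | 150.00 | 90.00 | 8100000.00 | 4860000.00
hole 1 | -4071.50 | 169.00 | 80.00 | -688084.19 | -325720.33
hole 2 | -1911.00 | 242.50 | 101.50 | -463417.50 | -193966.50
Σ | 48017.50 |  |  | 6948498.31 | 4340313.17
x_c = 6948498.31 / 48017.50 = 144.71 mm
y_c = 4340313.17 / 48017.50 = 90.39 mm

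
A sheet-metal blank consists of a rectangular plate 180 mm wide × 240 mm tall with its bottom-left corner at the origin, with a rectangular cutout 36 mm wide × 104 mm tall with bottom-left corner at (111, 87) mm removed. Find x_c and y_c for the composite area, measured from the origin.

x_c = 86.30 mm, y_c = 118.20 mm

Part | A | x̄ᵢ | ȳᵢ | A·x̄ᵢ | A·ȳᵢ
plate | 43200.00 | 90.00 | 120.00 | 3888000.00 | 5184000.00
hole | -3744.00 | 129.00 | 139.00 | -482976.00 | -520416.00
Σ | 39456.00 |  |  | 3405024.00 | 4663584.00
x_c = 3405024.00 / 39456.00 = 86.30 mm
y_c = 4663584.00 / 39456.00 = 118.20 mm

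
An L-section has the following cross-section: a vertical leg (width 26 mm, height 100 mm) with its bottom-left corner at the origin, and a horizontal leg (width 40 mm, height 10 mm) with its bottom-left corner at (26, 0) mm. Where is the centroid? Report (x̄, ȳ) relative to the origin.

Part | A | x̄ᵢ | ȳᵢ | A·x̄ᵢ | A·ȳᵢ
vertical leg | 2600.00 | 13.00 | 50.00 | 33800.00 | 130000.00
horizontal leg | 400.00 | 46.00 | 5.00 | 18400.00 | 2000.00
Σ | 3000.00 |  |  | 52200.00 | 132000.00
x̄ = 52200.00 / 3000.00 = 17.40 mm
ȳ = 132000.00 / 3000.00 = 44.00 mm

x̄ = 17.40 mm, ȳ = 44.00 mm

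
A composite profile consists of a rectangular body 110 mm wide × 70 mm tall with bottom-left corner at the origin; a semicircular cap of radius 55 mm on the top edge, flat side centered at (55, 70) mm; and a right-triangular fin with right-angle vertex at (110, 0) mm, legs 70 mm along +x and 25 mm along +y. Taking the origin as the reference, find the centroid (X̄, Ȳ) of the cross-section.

X̄ = 60.14 mm, Ȳ = 54.05 mm

Part | A | x̄ᵢ | ȳᵢ | A·x̄ᵢ | A·ȳᵢ
rectangular body | 7700.00 | 55.00 | 35.00 | 423500.00 | 269500.00
semicircular top | 4751.66 | 55.00 | 93.34 | 261341.24 | 443532.79
triangular fin | 875.00 | 133.33 | 8.33 | 116666.67 | 7291.67
Σ | 13326.66 |  |  | 801507.91 | 720324.46
X̄ = 801507.91 / 13326.66 = 60.14 mm
Ȳ = 720324.46 / 13326.66 = 54.05 mm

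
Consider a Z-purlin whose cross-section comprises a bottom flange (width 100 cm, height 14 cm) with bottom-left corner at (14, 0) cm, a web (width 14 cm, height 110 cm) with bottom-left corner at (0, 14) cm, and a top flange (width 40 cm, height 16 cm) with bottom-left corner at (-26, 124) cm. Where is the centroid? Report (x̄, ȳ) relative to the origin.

bottom flange: A = 100 × 14 = 1400.00, centroid at (64.00, 7.00).
web: A = 14 × 110 = 1540.00, centroid at (7.00, 69.00).
top flange: A = 40 × 16 = 640.00, centroid at (-6.00, 132.00).
ΣA = 3580.00 cm²
ΣAx̄ = (1400.00)(64.00) + (1540.00)(7.00) + (640.00)(-6.00) = 96540.00 cm³
ΣAȳ = (1400.00)(7.00) + (1540.00)(69.00) + (640.00)(132.00) = 200540.00 cm³
x̄ = 96540.00 / 3580.00 = 26.97 cm
ȳ = 200540.00 / 3580.00 = 56.02 cm

x̄ = 26.97 cm, ȳ = 56.02 cm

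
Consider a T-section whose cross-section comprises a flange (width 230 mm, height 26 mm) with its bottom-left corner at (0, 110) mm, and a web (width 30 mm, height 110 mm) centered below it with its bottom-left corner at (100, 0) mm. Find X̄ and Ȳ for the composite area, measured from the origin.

web: A = 30 × 110 = 3300.00, centroid at (115.00, 55.00).
flange: A = 230 × 26 = 5980.00, centroid at (115.00, 123.00).
ΣA = 9280.00 mm²
ΣAX̄ = (3300.00)(115.00) + (5980.00)(115.00) = 1067200.00 mm³
ΣAȲ = (3300.00)(55.00) + (5980.00)(123.00) = 917040.00 mm³
X̄ = 1067200.00 / 9280.00 = 115.00 mm
Ȳ = 917040.00 / 9280.00 = 98.82 mm

X̄ = 115.00 mm, Ȳ = 98.82 mm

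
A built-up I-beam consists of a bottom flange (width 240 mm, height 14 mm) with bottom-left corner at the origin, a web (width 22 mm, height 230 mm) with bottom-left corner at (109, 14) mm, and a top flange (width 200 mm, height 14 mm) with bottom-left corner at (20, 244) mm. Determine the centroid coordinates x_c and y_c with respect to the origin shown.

bottom flange: A = 240 × 14 = 3360.00, centroid at (120.00, 7.00).
web: A = 22 × 230 = 5060.00, centroid at (120.00, 129.00).
top flange: A = 200 × 14 = 2800.00, centroid at (120.00, 251.00).
ΣA = 11220.00 mm²
ΣAx_c = (3360.00)(120.00) + (5060.00)(120.00) + (2800.00)(120.00) = 1346400.00 mm³
ΣAy_c = (3360.00)(7.00) + (5060.00)(129.00) + (2800.00)(251.00) = 1379060.00 mm³
x_c = 1346400.00 / 11220.00 = 120.00 mm
y_c = 1379060.00 / 11220.00 = 122.91 mm

x_c = 120.00 mm, y_c = 122.91 mm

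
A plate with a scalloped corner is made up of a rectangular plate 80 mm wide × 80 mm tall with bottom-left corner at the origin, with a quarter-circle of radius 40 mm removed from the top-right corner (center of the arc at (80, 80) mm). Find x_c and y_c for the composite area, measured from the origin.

x_c = 34.37 mm, y_c = 34.37 mm

Part | A | x̄ᵢ | ȳᵢ | A·x̄ᵢ | A·ȳᵢ
plate | 6400.00 | 40.00 | 40.00 | 256000.00 | 256000.00
removed quarter-circle | -1256.64 | 63.02 | 63.02 | -79197.63 | -79197.63
Σ | 5143.36 |  |  | 176802.37 | 176802.37
x_c = 176802.37 / 5143.36 = 34.37 mm
y_c = 176802.37 / 5143.36 = 34.37 mm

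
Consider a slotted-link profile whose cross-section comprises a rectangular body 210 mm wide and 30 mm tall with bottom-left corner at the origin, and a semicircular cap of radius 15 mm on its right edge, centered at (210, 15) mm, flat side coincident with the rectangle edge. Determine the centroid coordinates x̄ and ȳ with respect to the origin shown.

rectangular body: A = 210 × 30 = 6300.00, centroid at (105.00, 15.00).
semicircular end: A = ½π·15² = 353.43, centroid at (216.37, 15.00).
ΣA = 6653.43 mm², ΣAx̄ = 737970.13 mm³, ΣAȳ = 99801.44 mm³.
x̄ = 737970.13/6653.43 = 110.92 mm; ȳ = 99801.44/6653.43 = 15.00 mm.

x̄ = 110.92 mm, ȳ = 15.00 mm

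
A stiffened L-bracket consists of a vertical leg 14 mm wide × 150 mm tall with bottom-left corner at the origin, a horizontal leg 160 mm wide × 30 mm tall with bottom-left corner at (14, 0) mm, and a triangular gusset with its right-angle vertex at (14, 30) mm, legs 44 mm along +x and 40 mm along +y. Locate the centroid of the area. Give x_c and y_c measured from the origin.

vertical leg: A = 14 × 150 = 2100.00, centroid at (7.00, 75.00).
horizontal leg: A = 160 × 30 = 4800.00, centroid at (94.00, 15.00).
gusset: A = ½·44·40 = 880.00, centroid at (28.67, 43.33).
ΣA = 7780.00 mm²
ΣAx_c = (2100.00)(7.00) + (4800.00)(94.00) + (880.00)(28.67) = 491126.67 mm³
ΣAy_c = (2100.00)(75.00) + (4800.00)(15.00) + (880.00)(43.33) = 267633.33 mm³
x_c = 491126.67 / 7780.00 = 63.13 mm
y_c = 267633.33 / 7780.00 = 34.40 mm

x_c = 63.13 mm, y_c = 34.40 mm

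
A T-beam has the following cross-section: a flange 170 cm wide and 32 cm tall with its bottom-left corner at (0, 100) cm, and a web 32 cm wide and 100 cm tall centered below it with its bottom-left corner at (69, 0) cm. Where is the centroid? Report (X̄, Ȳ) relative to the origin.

X̄ = 85.00 cm, Ȳ = 91.56 cm

Part | A | x̄ᵢ | ȳᵢ | A·x̄ᵢ | A·ȳᵢ
web | 3200.00 | 85.00 | 50.00 | 272000.00 | 160000.00
flange | 5440.00 | 85.00 | 116.00 | 462400.00 | 631040.00
Σ | 8640.00 |  |  | 734400.00 | 791040.00
X̄ = 734400.00 / 8640.00 = 85.00 cm
Ȳ = 791040.00 / 8640.00 = 91.56 cm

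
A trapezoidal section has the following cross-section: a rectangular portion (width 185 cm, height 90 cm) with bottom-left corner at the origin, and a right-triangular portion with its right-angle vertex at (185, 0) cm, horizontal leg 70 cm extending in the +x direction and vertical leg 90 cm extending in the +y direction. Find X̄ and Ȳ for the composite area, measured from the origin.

X̄ = 110.93 cm, Ȳ = 42.61 cm

rectangular portion: A = 185 × 90 = 16650.00, centroid at (92.50, 45.00).
triangular portion: A = ½·70·90 = 3150.00, centroid at (208.33, 30.00).
ΣA = 19800.00 cm²
ΣAX̄ = (16650.00)(92.50) + (3150.00)(208.33) = 2196375.00 cm³
ΣAȲ = (16650.00)(45.00) + (3150.00)(30.00) = 843750.00 cm³
X̄ = 2196375.00 / 19800.00 = 110.93 cm
Ȳ = 843750.00 / 19800.00 = 42.61 cm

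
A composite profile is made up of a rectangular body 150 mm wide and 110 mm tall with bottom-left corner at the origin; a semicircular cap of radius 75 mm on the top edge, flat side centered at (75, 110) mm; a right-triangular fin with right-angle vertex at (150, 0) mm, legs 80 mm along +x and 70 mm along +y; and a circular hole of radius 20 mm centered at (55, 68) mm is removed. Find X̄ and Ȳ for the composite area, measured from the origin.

rectangular body: A = 150 × 110 = 16500.00, centroid at (75.00, 55.00).
semicircular top: A = ½π·75² = 8835.73, centroid at (75.00, 141.83).
triangular fin: A = ½·80·70 = 2800.00, centroid at (176.67, 23.33).
hole: A = −π·20² = -1256.64, centroid at (55.00, 68.00).
ΣA = 26879.09 mm², ΣAX̄ = 2325731.33 mm³, ΣAȲ = 2140562.24 mm³.
X̄ = 2325731.33/26879.09 = 86.53 mm; Ȳ = 2140562.24/26879.09 = 79.64 mm.

X̄ = 86.53 mm, Ȳ = 79.64 mm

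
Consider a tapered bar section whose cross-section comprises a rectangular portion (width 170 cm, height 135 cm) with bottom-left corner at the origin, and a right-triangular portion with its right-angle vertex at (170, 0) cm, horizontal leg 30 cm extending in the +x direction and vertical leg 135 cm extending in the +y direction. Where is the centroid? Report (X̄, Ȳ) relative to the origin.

X̄ = 92.70 cm, Ȳ = 65.68 cm

Part | A | x̄ᵢ | ȳᵢ | A·x̄ᵢ | A·ȳᵢ
rectangular portion | 22950.00 | 85.00 | 67.50 | 1950750.00 | 1549125.00
triangular portion | 2025.00 | 180.00 | 45.00 | 364500.00 | 91125.00
Σ | 24975.00 |  |  | 2315250.00 | 1640250.00
X̄ = 2315250.00 / 24975.00 = 92.70 cm
Ȳ = 1640250.00 / 24975.00 = 65.68 cm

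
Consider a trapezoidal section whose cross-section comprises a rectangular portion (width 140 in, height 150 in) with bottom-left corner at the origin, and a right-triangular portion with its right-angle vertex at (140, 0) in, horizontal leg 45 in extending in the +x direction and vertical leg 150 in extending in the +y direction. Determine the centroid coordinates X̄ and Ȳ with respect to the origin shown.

rectangular portion: A = 140 × 150 = 21000.00, centroid at (70.00, 75.00).
triangular portion: A = ½·45·150 = 3375.00, centroid at (155.00, 50.00).
ΣA = 24375.00 in²
ΣAX̄ = (21000.00)(70.00) + (3375.00)(155.00) = 1993125.00 in³
ΣAȲ = (21000.00)(75.00) + (3375.00)(50.00) = 1743750.00 in³
X̄ = 1993125.00 / 24375.00 = 81.77 in
Ȳ = 1743750.00 / 24375.00 = 71.54 in

X̄ = 81.77 in, Ȳ = 71.54 in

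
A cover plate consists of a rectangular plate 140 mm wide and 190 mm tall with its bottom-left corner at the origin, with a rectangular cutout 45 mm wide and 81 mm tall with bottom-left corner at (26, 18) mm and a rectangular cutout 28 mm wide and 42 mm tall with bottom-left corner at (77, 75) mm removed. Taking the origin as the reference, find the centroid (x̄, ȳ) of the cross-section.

x̄ = 72.46 mm, ȳ = 101.05 mm

plate: A = 140 × 190 = 26600.00, centroid at (70.00, 95.00).
hole 1: A = −(45 × 81) = -3645.00, centroid at (48.50, 58.50).
hole 2: A = −(28 × 42) = -1176.00, centroid at (91.00, 96.00).
ΣA = 21779.00 mm², ΣAx̄ = 1578201.50 mm³, ΣAȳ = 2200871.50 mm³.
x̄ = 1578201.50/21779.00 = 72.46 mm; ȳ = 2200871.50/21779.00 = 101.05 mm.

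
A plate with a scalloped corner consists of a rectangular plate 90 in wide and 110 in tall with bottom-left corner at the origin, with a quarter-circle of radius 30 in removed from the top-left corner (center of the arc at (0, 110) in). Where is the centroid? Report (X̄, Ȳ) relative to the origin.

X̄ = 47.48 in, Ȳ = 51.75 in

Part | A | x̄ᵢ | ȳᵢ | A·x̄ᵢ | A·ȳᵢ
plate | 9900.00 | 45.00 | 55.00 | 445500.00 | 544500.00
removed quarter-circle | -706.86 | 12.73 | 97.27 | -9000.00 | -68754.42
Σ | 9193.14 |  |  | 436500.00 | 475745.58
X̄ = 436500.00 / 9193.14 = 47.48 in
Ȳ = 475745.58 / 9193.14 = 51.75 in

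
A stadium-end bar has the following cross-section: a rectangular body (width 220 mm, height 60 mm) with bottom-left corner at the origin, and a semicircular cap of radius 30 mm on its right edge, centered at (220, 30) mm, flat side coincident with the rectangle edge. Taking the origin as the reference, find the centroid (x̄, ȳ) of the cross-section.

x̄ = 121.87 mm, ȳ = 30.00 mm

rectangular body: A = 220 × 60 = 13200.00, centroid at (110.00, 30.00).
semicircular end: A = ½π·30² = 1413.72, centroid at (232.73, 30.00).
ΣA = 14613.72 mm²
ΣAx̄ = (13200.00)(110.00) + (1413.72)(232.73) = 1781017.67 mm³
ΣAȳ = (13200.00)(30.00) + (1413.72)(30.00) = 438411.50 mm³
x̄ = 1781017.67 / 14613.72 = 121.87 mm
ȳ = 438411.50 / 14613.72 = 30.00 mm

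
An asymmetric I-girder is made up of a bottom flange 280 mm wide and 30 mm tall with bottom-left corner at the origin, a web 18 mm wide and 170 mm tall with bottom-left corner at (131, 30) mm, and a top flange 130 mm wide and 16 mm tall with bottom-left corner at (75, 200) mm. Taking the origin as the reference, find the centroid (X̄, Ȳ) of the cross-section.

X̄ = 140.00 mm, Ȳ = 67.25 mm

bottom flange: A = 280 × 30 = 8400.00, centroid at (140.00, 15.00).
web: A = 18 × 170 = 3060.00, centroid at (140.00, 115.00).
top flange: A = 130 × 16 = 2080.00, centroid at (140.00, 208.00).
ΣA = 13540.00 mm², ΣAX̄ = 1895600.00 mm³, ΣAȲ = 910540.00 mm³.
X̄ = 1895600.00/13540.00 = 140.00 mm; Ȳ = 910540.00/13540.00 = 67.25 mm.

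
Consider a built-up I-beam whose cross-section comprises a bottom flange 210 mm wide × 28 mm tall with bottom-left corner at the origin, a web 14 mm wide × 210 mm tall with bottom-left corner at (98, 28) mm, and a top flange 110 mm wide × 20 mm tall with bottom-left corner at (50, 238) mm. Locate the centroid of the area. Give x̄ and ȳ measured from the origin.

Part | A | x̄ᵢ | ȳᵢ | A·x̄ᵢ | A·ȳᵢ
bottom flange | 5880.00 | 105.00 | 14.00 | 617400.00 | 82320.00
web | 2940.00 | 105.00 | 133.00 | 308700.00 | 391020.00
top flange | 2200.00 | 105.00 | 248.00 | 231000.00 | 545600.00
Σ | 11020.00 |  |  | 1157100.00 | 1018940.00
x̄ = 1157100.00 / 11020.00 = 105.00 mm
ȳ = 1018940.00 / 11020.00 = 92.46 mm

x̄ = 105.00 mm, ȳ = 92.46 mm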